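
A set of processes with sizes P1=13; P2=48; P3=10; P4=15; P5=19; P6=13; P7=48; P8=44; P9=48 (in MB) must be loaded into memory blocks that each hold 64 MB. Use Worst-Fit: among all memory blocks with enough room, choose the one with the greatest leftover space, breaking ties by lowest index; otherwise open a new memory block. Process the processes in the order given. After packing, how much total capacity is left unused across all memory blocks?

62

memory block 1: place P1 (13 MB), 51 MB left
memory block 1: place P2 (48 MB), 3 MB left
memory block 2: place P3 (10 MB), 54 MB left
memory block 2: place P4 (15 MB), 39 MB left
memory block 2: place P5 (19 MB), 20 MB left
memory block 2: place P6 (13 MB), 7 MB left
memory block 3: place P7 (48 MB), 16 MB left
memory block 4: place P8 (44 MB), 20 MB left
memory block 5: place P9 (48 MB), 16 MB left
5 memory blocks × 64 MB = 320 MB; used 258 MB; unused 62 MB.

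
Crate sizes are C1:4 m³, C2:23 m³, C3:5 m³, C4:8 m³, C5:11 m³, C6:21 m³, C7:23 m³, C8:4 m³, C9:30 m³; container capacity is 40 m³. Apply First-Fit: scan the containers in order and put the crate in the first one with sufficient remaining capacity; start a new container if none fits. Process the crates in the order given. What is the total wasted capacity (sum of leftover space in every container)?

container 1: place C1 (4 m³), 36 m³ left
container 1: place C2 (23 m³), 13 m³ left
container 1: place C3 (5 m³), 8 m³ left
container 1: place C4 (8 m³), 0 m³ left
container 2: place C5 (11 m³), 29 m³ left
container 2: place C6 (21 m³), 8 m³ left
container 3: place C7 (23 m³), 17 m³ left
container 2: place C8 (4 m³), 4 m³ left
container 4: place C9 (30 m³), 10 m³ left
4 containers × 40 m³ = 160 m³; used 129 m³; unused 31 m³.

31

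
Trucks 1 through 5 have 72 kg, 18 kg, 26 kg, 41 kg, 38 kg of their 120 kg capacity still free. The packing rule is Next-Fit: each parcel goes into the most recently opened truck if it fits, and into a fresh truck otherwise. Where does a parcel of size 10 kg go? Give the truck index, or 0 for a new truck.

Next-Fit only looks at truck 5, which has 38 kg free.
10 kg fits there.

5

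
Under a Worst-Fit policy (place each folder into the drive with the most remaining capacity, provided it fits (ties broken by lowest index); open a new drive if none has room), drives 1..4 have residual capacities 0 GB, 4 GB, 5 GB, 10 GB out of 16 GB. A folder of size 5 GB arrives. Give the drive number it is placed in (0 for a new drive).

Drives with room: drive 3 (5 GB), drive 4 (10 GB).
Most room is drive 4 with 10 GB free.

4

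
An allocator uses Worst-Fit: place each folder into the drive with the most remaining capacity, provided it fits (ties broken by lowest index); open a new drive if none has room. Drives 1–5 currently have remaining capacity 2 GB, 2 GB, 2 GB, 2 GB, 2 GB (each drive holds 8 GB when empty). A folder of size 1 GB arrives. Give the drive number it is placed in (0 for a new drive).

1

Drives with room: drive 1 (2 GB), drive 2 (2 GB), drive 3 (2 GB), drive 4 (2 GB), drive 5 (2 GB).
Most room is drive 1 with 2 GB free.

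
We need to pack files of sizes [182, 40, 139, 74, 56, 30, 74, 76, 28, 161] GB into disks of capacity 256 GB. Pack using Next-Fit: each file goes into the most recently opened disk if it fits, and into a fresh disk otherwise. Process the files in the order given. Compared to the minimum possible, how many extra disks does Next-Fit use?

0

Next-Fit: [182,40] [139,74] [56,30,74,76] [28,161] → 4 disks.
Total size 860 GB; any packing needs at least ⌈860/256⌉ = 4 disks.
So 4 is already optimal.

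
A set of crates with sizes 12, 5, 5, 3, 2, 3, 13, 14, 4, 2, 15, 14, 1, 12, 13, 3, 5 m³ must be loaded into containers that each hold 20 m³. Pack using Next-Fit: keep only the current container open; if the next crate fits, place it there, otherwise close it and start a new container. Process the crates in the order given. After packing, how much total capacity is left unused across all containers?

54

12 m³ → container 1 (remaining 8 m³)
5 m³ → container 1 (remaining 3 m³)
5 m³ → container 2 (remaining 15 m³)
3 m³ → container 2 (remaining 12 m³)
2 m³ → container 2 (remaining 10 m³)
3 m³ → container 2 (remaining 7 m³)
13 m³ → container 3 (remaining 7 m³)
14 m³ → container 4 (remaining 6 m³)
4 m³ → container 4 (remaining 2 m³)
2 m³ → container 4 (remaining 0 m³)
15 m³ → container 5 (remaining 5 m³)
14 m³ → container 6 (remaining 6 m³)
1 m³ → container 6 (remaining 5 m³)
12 m³ → container 7 (remaining 8 m³)
13 m³ → container 8 (remaining 7 m³)
3 m³ → container 8 (remaining 4 m³)
5 m³ → container 9 (remaining 15 m³)
9 containers × 20 m³ = 180 m³; used 126 m³; unused 54 m³.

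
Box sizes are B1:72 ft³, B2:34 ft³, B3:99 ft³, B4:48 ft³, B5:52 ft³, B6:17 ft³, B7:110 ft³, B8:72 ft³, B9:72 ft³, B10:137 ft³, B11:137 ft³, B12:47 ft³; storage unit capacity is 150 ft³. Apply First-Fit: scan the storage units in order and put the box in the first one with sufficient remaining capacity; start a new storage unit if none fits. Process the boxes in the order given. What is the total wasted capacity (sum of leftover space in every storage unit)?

153

Put B1 (72 ft³) in storage unit 1; 78 ft³ remain.
Put B2 (34 ft³) in storage unit 1; 44 ft³ remain.
Put B3 (99 ft³) in storage unit 2; 51 ft³ remain.
Put B4 (48 ft³) in storage unit 2; 3 ft³ remain.
Put B5 (52 ft³) in storage unit 3; 98 ft³ remain.
Put B6 (17 ft³) in storage unit 1; 27 ft³ remain.
Put B7 (110 ft³) in storage unit 4; 40 ft³ remain.
Put B8 (72 ft³) in storage unit 3; 26 ft³ remain.
Put B9 (72 ft³) in storage unit 5; 78 ft³ remain.
Put B10 (137 ft³) in storage unit 6; 13 ft³ remain.
Put B11 (137 ft³) in storage unit 7; 13 ft³ remain.
Put B12 (47 ft³) in storage unit 5; 31 ft³ remain.
7 storage units × 150 ft³ = 1050 ft³; used 897 ft³; unused 153 ft³.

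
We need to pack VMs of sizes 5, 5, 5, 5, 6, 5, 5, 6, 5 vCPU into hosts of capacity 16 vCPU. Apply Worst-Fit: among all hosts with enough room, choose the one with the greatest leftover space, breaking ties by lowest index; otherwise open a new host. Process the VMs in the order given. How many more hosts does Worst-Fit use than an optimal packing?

0

Worst-Fit: [5,5,5] [5,6,5] [5,6,5] → 3 hosts.
Total size 47 vCPU; any packing needs at least ⌈47/16⌉ = 3 hosts.
So 3 is already optimal.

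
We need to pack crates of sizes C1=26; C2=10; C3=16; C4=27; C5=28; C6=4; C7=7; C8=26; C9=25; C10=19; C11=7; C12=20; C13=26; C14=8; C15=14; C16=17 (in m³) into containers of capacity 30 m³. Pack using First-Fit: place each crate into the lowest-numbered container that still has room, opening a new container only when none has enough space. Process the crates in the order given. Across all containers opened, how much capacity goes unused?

50

C1 (26 m³) → container 1 (remaining 4 m³)
C2 (10 m³) → container 2 (remaining 20 m³)
C3 (16 m³) → container 2 (remaining 4 m³)
C4 (27 m³) → container 3 (remaining 3 m³)
C5 (28 m³) → container 4 (remaining 2 m³)
C6 (4 m³) → container 1 (remaining 0 m³)
C7 (7 m³) → container 5 (remaining 23 m³)
C8 (26 m³) → container 6 (remaining 4 m³)
C9 (25 m³) → container 7 (remaining 5 m³)
C10 (19 m³) → container 5 (remaining 4 m³)
C11 (7 m³) → container 8 (remaining 23 m³)
C12 (20 m³) → container 8 (remaining 3 m³)
C13 (26 m³) → container 9 (remaining 4 m³)
C14 (8 m³) → container 10 (remaining 22 m³)
C15 (14 m³) → container 10 (remaining 8 m³)
C16 (17 m³) → container 11 (remaining 13 m³)
11 containers × 30 m³ = 330 m³; used 280 m³; unused 50 m³.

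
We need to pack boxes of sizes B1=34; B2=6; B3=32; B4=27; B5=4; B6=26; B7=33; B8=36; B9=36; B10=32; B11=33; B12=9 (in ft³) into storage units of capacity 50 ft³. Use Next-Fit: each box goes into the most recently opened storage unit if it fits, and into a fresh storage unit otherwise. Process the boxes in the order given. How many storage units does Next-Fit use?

9 storage units

B1 (34 ft³) → storage unit 1 (remaining 16 ft³)
B2 (6 ft³) → storage unit 1 (remaining 10 ft³)
B3 (32 ft³) → storage unit 2 (remaining 18 ft³)
B4 (27 ft³) → storage unit 3 (remaining 23 ft³)
B5 (4 ft³) → storage unit 3 (remaining 19 ft³)
B6 (26 ft³) → storage unit 4 (remaining 24 ft³)
B7 (33 ft³) → storage unit 5 (remaining 17 ft³)
B8 (36 ft³) → storage unit 6 (remaining 14 ft³)
B9 (36 ft³) → storage unit 7 (remaining 14 ft³)
B10 (32 ft³) → storage unit 8 (remaining 18 ft³)
B11 (33 ft³) → storage unit 9 (remaining 17 ft³)
B12 (9 ft³) → storage unit 9 (remaining 8 ft³)
Final storage units: [34,6] [32] [27,4] [26] [33] [36] [36] [32] [33,9].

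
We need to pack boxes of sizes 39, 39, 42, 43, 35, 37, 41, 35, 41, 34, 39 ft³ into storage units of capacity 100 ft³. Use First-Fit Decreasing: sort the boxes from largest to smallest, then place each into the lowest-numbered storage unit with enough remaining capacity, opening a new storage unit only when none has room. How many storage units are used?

Sorted descending: 43, 42, 41, 41, 39, 39, 39, 37, 35, 35, 34.
Put 43 ft³ in storage unit 1; 57 ft³ remain.
Put 42 ft³ in storage unit 1; 15 ft³ remain.
Put 41 ft³ in storage unit 2; 59 ft³ remain.
Put 41 ft³ in storage unit 2; 18 ft³ remain.
Put 39 ft³ in storage unit 3; 61 ft³ remain.
Put 39 ft³ in storage unit 3; 22 ft³ remain.
Put 39 ft³ in storage unit 4; 61 ft³ remain.
Put 37 ft³ in storage unit 4; 24 ft³ remain.
Put 35 ft³ in storage unit 5; 65 ft³ remain.
Put 35 ft³ in storage unit 5; 30 ft³ remain.
Put 34 ft³ in storage unit 6; 66 ft³ remain.

6 storage units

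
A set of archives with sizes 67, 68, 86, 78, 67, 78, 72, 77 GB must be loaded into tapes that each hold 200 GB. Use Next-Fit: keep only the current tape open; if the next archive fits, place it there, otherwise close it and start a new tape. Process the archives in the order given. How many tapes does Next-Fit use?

4 tapes

tape 1: place 67 GB, 133 GB left
tape 1: place 68 GB, 65 GB left
tape 2: place 86 GB, 114 GB left
tape 2: place 78 GB, 36 GB left
tape 3: place 67 GB, 133 GB left
tape 3: place 78 GB, 55 GB left
tape 4: place 72 GB, 128 GB left
tape 4: place 77 GB, 51 GB left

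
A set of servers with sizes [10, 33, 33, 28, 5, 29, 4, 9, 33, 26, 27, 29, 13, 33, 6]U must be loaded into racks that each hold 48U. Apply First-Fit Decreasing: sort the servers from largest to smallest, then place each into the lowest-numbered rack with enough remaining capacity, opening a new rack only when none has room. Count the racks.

9

Sorted descending: 33, 33, 33, 33, 29, 29, 28, 27, 26, 13, 10, 9, 6, 5, 4.
33U → rack 1 (remaining 15U)
33U → rack 2 (remaining 15U)
33U → rack 3 (remaining 15U)
33U → rack 4 (remaining 15U)
29U → rack 5 (remaining 19U)
29U → rack 6 (remaining 19U)
28U → rack 7 (remaining 20U)
27U → rack 8 (remaining 21U)
26U → rack 9 (remaining 22U)
13U → rack 1 (remaining 2U)
10U → rack 2 (remaining 5U)
9U → rack 3 (remaining 6U)
6U → rack 3 (remaining 0U)
5U → rack 2 (remaining 0U)
4U → rack 4 (remaining 11U)
Final racks: [33,13] [33,10,5] [33,9,6] [33,4] [29] [29] [28] [27] [26].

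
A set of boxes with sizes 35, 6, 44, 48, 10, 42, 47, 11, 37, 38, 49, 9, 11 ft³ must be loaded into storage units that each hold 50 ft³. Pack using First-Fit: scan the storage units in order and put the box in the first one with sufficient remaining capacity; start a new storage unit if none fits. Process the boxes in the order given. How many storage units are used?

9 storage units

Put 35 ft³ in storage unit 1; 15 ft³ remain.
Put 6 ft³ in storage unit 1; 9 ft³ remain.
Put 44 ft³ in storage unit 2; 6 ft³ remain.
Put 48 ft³ in storage unit 3; 2 ft³ remain.
Put 10 ft³ in storage unit 4; 40 ft³ remain.
Put 42 ft³ in storage unit 5; 8 ft³ remain.
Put 47 ft³ in storage unit 6; 3 ft³ remain.
Put 11 ft³ in storage unit 4; 29 ft³ remain.
Put 37 ft³ in storage unit 7; 13 ft³ remain.
Put 38 ft³ in storage unit 8; 12 ft³ remain.
Put 49 ft³ in storage unit 9; 1 ft³ remain.
Put 9 ft³ in storage unit 1; 0 ft³ remain.
Put 11 ft³ in storage unit 4; 18 ft³ remain.
Final storage units: [35,6,9] [44] [48] [10,11,11] [42] [47] [37] [38] [49].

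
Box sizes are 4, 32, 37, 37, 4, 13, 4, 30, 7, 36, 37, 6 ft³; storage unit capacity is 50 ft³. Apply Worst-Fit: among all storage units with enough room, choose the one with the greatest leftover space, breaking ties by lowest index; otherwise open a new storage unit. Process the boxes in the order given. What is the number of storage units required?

6

4 ft³ → storage unit 1 (remaining 46 ft³)
32 ft³ → storage unit 1 (remaining 14 ft³)
37 ft³ → storage unit 2 (remaining 13 ft³)
37 ft³ → storage unit 3 (remaining 13 ft³)
4 ft³ → storage unit 1 (remaining 10 ft³)
13 ft³ → storage unit 2 (remaining 0 ft³)
4 ft³ → storage unit 3 (remaining 9 ft³)
30 ft³ → storage unit 4 (remaining 20 ft³)
7 ft³ → storage unit 4 (remaining 13 ft³)
36 ft³ → storage unit 5 (remaining 14 ft³)
37 ft³ → storage unit 6 (remaining 13 ft³)
6 ft³ → storage unit 5 (remaining 8 ft³)
Final storage units: [4,32,4] [37,13] [37,4] [30,7] [36,6] [37].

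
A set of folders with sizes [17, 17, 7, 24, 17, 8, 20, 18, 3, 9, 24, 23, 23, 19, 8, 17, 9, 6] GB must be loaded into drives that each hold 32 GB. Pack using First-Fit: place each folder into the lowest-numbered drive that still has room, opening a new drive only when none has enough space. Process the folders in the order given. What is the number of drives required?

11

drive 1: place 17 GB, 15 GB left
drive 2: place 17 GB, 15 GB left
drive 1: place 7 GB, 8 GB left
drive 3: place 24 GB, 8 GB left
drive 4: place 17 GB, 15 GB left
drive 1: place 8 GB, 0 GB left
drive 5: place 20 GB, 12 GB left
drive 6: place 18 GB, 14 GB left
drive 2: place 3 GB, 12 GB left
drive 2: place 9 GB, 3 GB left
drive 7: place 24 GB, 8 GB left
drive 8: place 23 GB, 9 GB left
drive 9: place 23 GB, 9 GB left
drive 10: place 19 GB, 13 GB left
drive 3: place 8 GB, 0 GB left
drive 11: place 17 GB, 15 GB left
drive 4: place 9 GB, 6 GB left
drive 4: place 6 GB, 0 GB left
Final drives: [17,7,8] [17,3,9] [24,8] [17,9,6] [20] [18] [24] [23] [23] [19] [17].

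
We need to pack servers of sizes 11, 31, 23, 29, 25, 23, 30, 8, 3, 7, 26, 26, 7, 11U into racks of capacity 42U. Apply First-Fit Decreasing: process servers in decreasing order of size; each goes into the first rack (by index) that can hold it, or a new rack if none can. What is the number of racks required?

8

Sorted descending: 31, 30, 29, 26, 26, 25, 23, 23, 11, 11, 8, 7, 7, 3.
rack 1: place 31U, 11U left
rack 2: place 30U, 12U left
rack 3: place 29U, 13U left
rack 4: place 26U, 16U left
rack 5: place 26U, 16U left
rack 6: place 25U, 17U left
rack 7: place 23U, 19U left
rack 8: place 23U, 19U left
rack 1: place 11U, 0U left
rack 2: place 11U, 1U left
rack 3: place 8U, 5U left
rack 4: place 7U, 9U left
rack 4: place 7U, 2U left
rack 3: place 3U, 2U left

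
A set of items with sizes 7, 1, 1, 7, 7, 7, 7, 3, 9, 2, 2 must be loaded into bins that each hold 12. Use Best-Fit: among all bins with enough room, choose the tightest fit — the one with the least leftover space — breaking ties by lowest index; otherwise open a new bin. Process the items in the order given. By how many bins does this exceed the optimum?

Best-Fit: [7,1,1,3] [7,2] [7] [7] [7] [9,2] → 6 bins.
6 items exceed 6 (half the capacity), and no two of those can share a bin, so at least 6 bins are needed.
So 6 is already optimal.

0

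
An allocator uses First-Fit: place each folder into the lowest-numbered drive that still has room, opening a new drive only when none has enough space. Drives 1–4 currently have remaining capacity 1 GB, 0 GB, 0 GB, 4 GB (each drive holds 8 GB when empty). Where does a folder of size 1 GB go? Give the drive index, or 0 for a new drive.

1

Drives with room: drive 1 (1 GB), drive 4 (4 GB).
The first with room is drive 1.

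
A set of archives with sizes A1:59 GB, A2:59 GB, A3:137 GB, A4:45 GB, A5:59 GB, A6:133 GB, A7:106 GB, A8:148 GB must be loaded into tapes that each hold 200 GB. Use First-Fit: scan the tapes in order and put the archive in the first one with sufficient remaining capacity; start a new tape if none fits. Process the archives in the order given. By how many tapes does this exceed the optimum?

First-Fit: [59,59,45] [137,59] [133] [106] [148] → 5 tapes.
Total size 746 GB; any packing needs at least ⌈746/200⌉ = 4 tapes.
An optimal packing achieves that bound: [148,45] [137,59] [133,59] [106,59] → 4 tapes.
Excess: 5 − 4 = 1.

1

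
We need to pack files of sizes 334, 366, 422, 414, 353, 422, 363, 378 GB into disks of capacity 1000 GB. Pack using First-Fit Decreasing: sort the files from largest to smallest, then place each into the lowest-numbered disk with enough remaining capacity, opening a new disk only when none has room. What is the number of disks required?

4

Sorted descending: 422, 422, 414, 378, 366, 363, 353, 334.
422 GB → disk 1 (remaining 578 GB)
422 GB → disk 1 (remaining 156 GB)
414 GB → disk 2 (remaining 586 GB)
378 GB → disk 2 (remaining 208 GB)
366 GB → disk 3 (remaining 634 GB)
363 GB → disk 3 (remaining 271 GB)
353 GB → disk 4 (remaining 647 GB)
334 GB → disk 4 (remaining 313 GB)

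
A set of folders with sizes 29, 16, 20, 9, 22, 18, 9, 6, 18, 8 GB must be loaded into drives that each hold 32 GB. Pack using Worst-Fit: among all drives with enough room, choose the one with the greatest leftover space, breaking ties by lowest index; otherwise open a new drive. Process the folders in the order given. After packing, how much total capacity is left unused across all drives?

drive 1: place 29 GB, 3 GB left
drive 2: place 16 GB, 16 GB left
drive 3: place 20 GB, 12 GB left
drive 2: place 9 GB, 7 GB left
drive 4: place 22 GB, 10 GB left
drive 5: place 18 GB, 14 GB left
drive 5: place 9 GB, 5 GB left
drive 3: place 6 GB, 6 GB left
drive 6: place 18 GB, 14 GB left
drive 6: place 8 GB, 6 GB left
6 drives × 32 GB = 192 GB; used 155 GB; unused 37 GB.

37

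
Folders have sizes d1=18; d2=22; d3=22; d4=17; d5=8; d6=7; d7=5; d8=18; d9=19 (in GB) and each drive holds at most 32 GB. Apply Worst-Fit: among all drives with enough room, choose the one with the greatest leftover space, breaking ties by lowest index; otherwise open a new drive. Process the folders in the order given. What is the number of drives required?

drive 1: place d1 (18 GB), 14 GB left
drive 2: place d2 (22 GB), 10 GB left
drive 3: place d3 (22 GB), 10 GB left
drive 4: place d4 (17 GB), 15 GB left
drive 4: place d5 (8 GB), 7 GB left
drive 1: place d6 (7 GB), 7 GB left
drive 2: place d7 (5 GB), 5 GB left
drive 5: place d8 (18 GB), 14 GB left
drive 6: place d9 (19 GB), 13 GB left
Final drives: [18,7] [22,5] [22] [17,8] [18] [19].

6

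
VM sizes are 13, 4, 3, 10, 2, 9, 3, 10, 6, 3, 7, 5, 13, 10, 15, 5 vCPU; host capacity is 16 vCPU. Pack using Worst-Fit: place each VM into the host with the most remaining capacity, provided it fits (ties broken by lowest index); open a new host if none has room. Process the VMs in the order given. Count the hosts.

Put 13 vCPU in host 1; 3 vCPU remain.
Put 4 vCPU in host 2; 12 vCPU remain.
Put 3 vCPU in host 2; 9 vCPU remain.
Put 10 vCPU in host 3; 6 vCPU remain.
Put 2 vCPU in host 2; 7 vCPU remain.
Put 9 vCPU in host 4; 7 vCPU remain.
Put 3 vCPU in host 2; 4 vCPU remain.
Put 10 vCPU in host 5; 6 vCPU remain.
Put 6 vCPU in host 4; 1 vCPU remain.
Put 3 vCPU in host 3; 3 vCPU remain.
Put 7 vCPU in host 6; 9 vCPU remain.
Put 5 vCPU in host 6; 4 vCPU remain.
Put 13 vCPU in host 7; 3 vCPU remain.
Put 10 vCPU in host 8; 6 vCPU remain.
Put 15 vCPU in host 9; 1 vCPU remain.
Put 5 vCPU in host 5; 1 vCPU remain.

9 hosts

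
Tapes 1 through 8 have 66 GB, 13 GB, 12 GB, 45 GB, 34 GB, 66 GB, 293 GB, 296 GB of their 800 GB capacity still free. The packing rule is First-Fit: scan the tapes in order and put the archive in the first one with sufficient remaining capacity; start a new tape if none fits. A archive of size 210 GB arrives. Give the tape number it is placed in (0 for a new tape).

7

Tapes with room: tape 7 (293 GB), tape 8 (296 GB).
The first with room is tape 7.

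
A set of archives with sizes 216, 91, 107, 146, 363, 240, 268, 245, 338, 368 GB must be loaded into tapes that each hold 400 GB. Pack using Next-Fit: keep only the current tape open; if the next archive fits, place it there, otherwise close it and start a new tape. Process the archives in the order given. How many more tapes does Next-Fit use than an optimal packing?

Next-Fit: [216,91] [107,146] [363] [240] [268] [245] [338] [368] → 8 tapes.
7 archives exceed 200 GB (half the capacity), and no two of those can share a tape, so at least 7 tapes are needed.
An optimal packing achieves that bound: [368] [363] [338] [268,107] [245,146] [240,91] [216] → 7 tapes.
Excess: 8 − 7 = 1.

1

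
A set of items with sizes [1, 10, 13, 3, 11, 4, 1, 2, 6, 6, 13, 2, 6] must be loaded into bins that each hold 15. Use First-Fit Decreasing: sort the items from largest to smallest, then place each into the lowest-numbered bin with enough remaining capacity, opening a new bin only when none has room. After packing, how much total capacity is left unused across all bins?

Sorted descending: 13, 13, 11, 10, 6, 6, 6, 4, 3, 2, 2, 1, 1.
Put 13 in bin 1; 2 remain.
Put 13 in bin 2; 2 remain.
Put 11 in bin 3; 4 remain.
Put 10 in bin 4; 5 remain.
Put 6 in bin 5; 9 remain.
Put 6 in bin 5; 3 remain.
Put 6 in bin 6; 9 remain.
Put 4 in bin 3; 0 remain.
Put 3 in bin 4; 2 remain.
Put 2 in bin 1; 0 remain.
Put 2 in bin 2; 0 remain.
Put 1 in bin 4; 1 remain.
Put 1 in bin 4; 0 remain.
6 bins × 15 = 90; used 78; unused 12.

12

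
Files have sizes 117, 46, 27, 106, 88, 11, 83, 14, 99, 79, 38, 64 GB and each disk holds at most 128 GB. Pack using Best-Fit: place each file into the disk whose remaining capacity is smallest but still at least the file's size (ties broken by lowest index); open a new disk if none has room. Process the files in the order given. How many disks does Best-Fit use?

disk 1: place 117 GB, 11 GB left
disk 2: place 46 GB, 82 GB left
disk 2: place 27 GB, 55 GB left
disk 3: place 106 GB, 22 GB left
disk 4: place 88 GB, 40 GB left
disk 1: place 11 GB, 0 GB left
disk 5: place 83 GB, 45 GB left
disk 3: place 14 GB, 8 GB left
disk 6: place 99 GB, 29 GB left
disk 7: place 79 GB, 49 GB left
disk 4: place 38 GB, 2 GB left
disk 8: place 64 GB, 64 GB left

8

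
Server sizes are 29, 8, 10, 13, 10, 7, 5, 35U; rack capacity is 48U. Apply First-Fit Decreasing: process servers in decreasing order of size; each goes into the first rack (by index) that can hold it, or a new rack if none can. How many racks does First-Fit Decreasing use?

3 racks

Sorted descending: 35, 29, 13, 10, 10, 8, 7, 5.
rack 1: place 35U, 13U left
rack 2: place 29U, 19U left
rack 1: place 13U, 0U left
rack 2: place 10U, 9U left
rack 3: place 10U, 38U left
rack 2: place 8U, 1U left
rack 3: place 7U, 31U left
rack 3: place 5U, 26U left
Final racks: [35,13] [29,10,8] [10,7,5].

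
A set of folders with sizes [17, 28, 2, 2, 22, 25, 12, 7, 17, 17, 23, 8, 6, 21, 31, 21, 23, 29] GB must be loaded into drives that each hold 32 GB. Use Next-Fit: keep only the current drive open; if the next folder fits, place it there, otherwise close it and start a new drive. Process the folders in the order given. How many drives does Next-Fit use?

13

drive 1: place 17 GB, 15 GB left
drive 2: place 28 GB, 4 GB left
drive 2: place 2 GB, 2 GB left
drive 2: place 2 GB, 0 GB left
drive 3: place 22 GB, 10 GB left
drive 4: place 25 GB, 7 GB left
drive 5: place 12 GB, 20 GB left
drive 5: place 7 GB, 13 GB left
drive 6: place 17 GB, 15 GB left
drive 7: place 17 GB, 15 GB left
drive 8: place 23 GB, 9 GB left
drive 8: place 8 GB, 1 GB left
drive 9: place 6 GB, 26 GB left
drive 9: place 21 GB, 5 GB left
drive 10: place 31 GB, 1 GB left
drive 11: place 21 GB, 11 GB left
drive 12: place 23 GB, 9 GB left
drive 13: place 29 GB, 3 GB left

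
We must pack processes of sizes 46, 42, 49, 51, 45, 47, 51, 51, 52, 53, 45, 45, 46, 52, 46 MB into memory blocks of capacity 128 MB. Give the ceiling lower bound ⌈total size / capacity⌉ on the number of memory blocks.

Total size = 46 + 42 + 49 + 51 + 45 + 47 + 51 + 51 + 52 + 53 + 45 + 45 + 46 + 52 + 46 = 721 MB.
⌈721 / 128⌉ = 6.

6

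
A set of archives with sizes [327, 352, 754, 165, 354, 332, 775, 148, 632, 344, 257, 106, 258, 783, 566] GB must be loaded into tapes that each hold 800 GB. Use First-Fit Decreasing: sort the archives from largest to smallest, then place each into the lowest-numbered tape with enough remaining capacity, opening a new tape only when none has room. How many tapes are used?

Sorted descending: 783, 775, 754, 632, 566, 354, 352, 344, 332, 327, 258, 257, 165, 148, 106.
783 GB → tape 1 (remaining 17 GB)
775 GB → tape 2 (remaining 25 GB)
754 GB → tape 3 (remaining 46 GB)
632 GB → tape 4 (remaining 168 GB)
566 GB → tape 5 (remaining 234 GB)
354 GB → tape 6 (remaining 446 GB)
352 GB → tape 6 (remaining 94 GB)
344 GB → tape 7 (remaining 456 GB)
332 GB → tape 7 (remaining 124 GB)
327 GB → tape 8 (remaining 473 GB)
258 GB → tape 8 (remaining 215 GB)
257 GB → tape 9 (remaining 543 GB)
165 GB → tape 4 (remaining 3 GB)
148 GB → tape 5 (remaining 86 GB)
106 GB → tape 7 (remaining 18 GB)

9 tapes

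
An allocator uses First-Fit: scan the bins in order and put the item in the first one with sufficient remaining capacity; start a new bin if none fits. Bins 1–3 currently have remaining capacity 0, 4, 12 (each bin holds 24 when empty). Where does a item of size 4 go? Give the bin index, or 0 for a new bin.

Bins with room: bin 2 (4), bin 3 (12).
The first with room is bin 2.

2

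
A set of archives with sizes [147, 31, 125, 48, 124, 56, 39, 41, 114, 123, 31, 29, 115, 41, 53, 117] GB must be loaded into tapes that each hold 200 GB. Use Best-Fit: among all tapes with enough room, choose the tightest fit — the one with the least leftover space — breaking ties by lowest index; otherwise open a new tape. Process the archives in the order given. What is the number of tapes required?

7

Put 147 GB in tape 1; 53 GB remain.
Put 31 GB in tape 1; 22 GB remain.
Put 125 GB in tape 2; 75 GB remain.
Put 48 GB in tape 2; 27 GB remain.
Put 124 GB in tape 3; 76 GB remain.
Put 56 GB in tape 3; 20 GB remain.
Put 39 GB in tape 4; 161 GB remain.
Put 41 GB in tape 4; 120 GB remain.
Put 114 GB in tape 4; 6 GB remain.
Put 123 GB in tape 5; 77 GB remain.
Put 31 GB in tape 5; 46 GB remain.
Put 29 GB in tape 5; 17 GB remain.
Put 115 GB in tape 6; 85 GB remain.
Put 41 GB in tape 6; 44 GB remain.
Put 53 GB in tape 7; 147 GB remain.
Put 117 GB in tape 7; 30 GB remain.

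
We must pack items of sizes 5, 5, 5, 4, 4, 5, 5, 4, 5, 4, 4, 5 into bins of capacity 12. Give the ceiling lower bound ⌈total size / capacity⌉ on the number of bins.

Total size = 5 + 5 + 5 + 4 + 4 + 5 + 5 + 4 + 5 + 4 + 4 + 5 = 55.
⌈55 / 12⌉ = 5.

5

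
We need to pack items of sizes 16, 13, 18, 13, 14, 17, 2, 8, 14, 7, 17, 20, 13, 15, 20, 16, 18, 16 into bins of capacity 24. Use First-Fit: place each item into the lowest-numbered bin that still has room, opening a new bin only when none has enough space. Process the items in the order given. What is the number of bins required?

15

bin 1: place 16, 8 left
bin 2: place 13, 11 left
bin 3: place 18, 6 left
bin 4: place 13, 11 left
bin 5: place 14, 10 left
bin 6: place 17, 7 left
bin 1: place 2, 6 left
bin 2: place 8, 3 left
bin 7: place 14, 10 left
bin 4: place 7, 4 left
bin 8: place 17, 7 left
bin 9: place 20, 4 left
bin 10: place 13, 11 left
bin 11: place 15, 9 left
bin 12: place 20, 4 left
bin 13: place 16, 8 left
bin 14: place 18, 6 left
bin 15: place 16, 8 left
Final bins: [16,2] [13,8] [18] [13,7] [14] [17] [14] [17] [20] [13] [15] [20] [16] [18] [16].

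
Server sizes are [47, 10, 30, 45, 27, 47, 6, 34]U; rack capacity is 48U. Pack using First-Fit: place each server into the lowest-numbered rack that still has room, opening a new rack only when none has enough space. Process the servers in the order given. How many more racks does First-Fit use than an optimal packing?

First-Fit: [47] [10,30,6] [45] [27] [47] [34] → 6 racks.
Total size 246U; any packing needs at least ⌈246/48⌉ = 6 racks.
So 6 is already optimal.

0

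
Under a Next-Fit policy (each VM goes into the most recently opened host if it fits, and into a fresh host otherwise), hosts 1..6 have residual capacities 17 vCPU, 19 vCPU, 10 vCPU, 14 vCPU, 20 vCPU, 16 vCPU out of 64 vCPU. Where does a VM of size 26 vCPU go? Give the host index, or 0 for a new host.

0

Next-Fit only looks at host 6, which has 16 vCPU free.
26 vCPU does not fit, so a new host is opened.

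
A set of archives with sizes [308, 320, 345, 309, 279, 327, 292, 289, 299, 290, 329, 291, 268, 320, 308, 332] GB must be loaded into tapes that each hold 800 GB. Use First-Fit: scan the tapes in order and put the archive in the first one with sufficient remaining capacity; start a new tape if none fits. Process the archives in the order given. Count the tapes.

8

tape 1: place 308 GB, 492 GB left
tape 1: place 320 GB, 172 GB left
tape 2: place 345 GB, 455 GB left
tape 2: place 309 GB, 146 GB left
tape 3: place 279 GB, 521 GB left
tape 3: place 327 GB, 194 GB left
tape 4: place 292 GB, 508 GB left
tape 4: place 289 GB, 219 GB left
tape 5: place 299 GB, 501 GB left
tape 5: place 290 GB, 211 GB left
tape 6: place 329 GB, 471 GB left
tape 6: place 291 GB, 180 GB left
tape 7: place 268 GB, 532 GB left
tape 7: place 320 GB, 212 GB left
tape 8: place 308 GB, 492 GB left
tape 8: place 332 GB, 160 GB left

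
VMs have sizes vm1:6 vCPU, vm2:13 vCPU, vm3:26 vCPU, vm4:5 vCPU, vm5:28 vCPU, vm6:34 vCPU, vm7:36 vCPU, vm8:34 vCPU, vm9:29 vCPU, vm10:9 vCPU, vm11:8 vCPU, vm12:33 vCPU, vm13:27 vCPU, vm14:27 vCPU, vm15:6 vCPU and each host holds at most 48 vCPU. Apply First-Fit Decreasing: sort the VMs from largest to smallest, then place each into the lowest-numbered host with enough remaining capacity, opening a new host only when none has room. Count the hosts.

9 hosts

Sorted descending: 36, 34, 34, 33, 29, 28, 27, 27, 26, 13, 9, 8, 6, 6, 5.
host 1: place 36 vCPU, 12 vCPU left
host 2: place 34 vCPU, 14 vCPU left
host 3: place 34 vCPU, 14 vCPU left
host 4: place 33 vCPU, 15 vCPU left
host 5: place 29 vCPU, 19 vCPU left
host 6: place 28 vCPU, 20 vCPU left
host 7: place 27 vCPU, 21 vCPU left
host 8: place 27 vCPU, 21 vCPU left
host 9: place 26 vCPU, 22 vCPU left
host 2: place 13 vCPU, 1 vCPU left
host 1: place 9 vCPU, 3 vCPU left
host 3: place 8 vCPU, 6 vCPU left
host 3: place 6 vCPU, 0 vCPU left
host 4: place 6 vCPU, 9 vCPU left
host 4: place 5 vCPU, 4 vCPU left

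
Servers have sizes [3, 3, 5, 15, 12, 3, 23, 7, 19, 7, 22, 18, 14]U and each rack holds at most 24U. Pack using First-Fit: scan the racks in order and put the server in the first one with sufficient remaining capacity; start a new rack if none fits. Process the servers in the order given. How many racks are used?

8 racks

3U → rack 1 (remaining 21U)
3U → rack 1 (remaining 18U)
5U → rack 1 (remaining 13U)
15U → rack 2 (remaining 9U)
12U → rack 1 (remaining 1U)
3U → rack 2 (remaining 6U)
23U → rack 3 (remaining 1U)
7U → rack 4 (remaining 17U)
19U → rack 5 (remaining 5U)
7U → rack 4 (remaining 10U)
22U → rack 6 (remaining 2U)
18U → rack 7 (remaining 6U)
14U → rack 8 (remaining 10U)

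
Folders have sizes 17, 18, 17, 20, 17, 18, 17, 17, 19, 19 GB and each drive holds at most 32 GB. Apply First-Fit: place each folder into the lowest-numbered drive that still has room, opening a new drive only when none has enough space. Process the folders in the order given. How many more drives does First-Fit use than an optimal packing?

First-Fit: [17] [18] [17] [20] [17] [18] [17] [17] [19] [19] → 10 drives.
10 folders exceed 16 GB (half the capacity), and no two of those can share a drive, so at least 10 drives are needed.
So 10 is already optimal.

0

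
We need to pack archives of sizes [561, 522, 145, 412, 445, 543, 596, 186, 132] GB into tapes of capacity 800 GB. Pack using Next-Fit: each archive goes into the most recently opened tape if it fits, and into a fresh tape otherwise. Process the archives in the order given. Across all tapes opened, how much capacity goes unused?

2058

561 GB → tape 1 (remaining 239 GB)
522 GB → tape 2 (remaining 278 GB)
145 GB → tape 2 (remaining 133 GB)
412 GB → tape 3 (remaining 388 GB)
445 GB → tape 4 (remaining 355 GB)
543 GB → tape 5 (remaining 257 GB)
596 GB → tape 6 (remaining 204 GB)
186 GB → tape 6 (remaining 18 GB)
132 GB → tape 7 (remaining 668 GB)
7 tapes × 800 GB = 5600 GB; used 3542 GB; unused 2058 GB.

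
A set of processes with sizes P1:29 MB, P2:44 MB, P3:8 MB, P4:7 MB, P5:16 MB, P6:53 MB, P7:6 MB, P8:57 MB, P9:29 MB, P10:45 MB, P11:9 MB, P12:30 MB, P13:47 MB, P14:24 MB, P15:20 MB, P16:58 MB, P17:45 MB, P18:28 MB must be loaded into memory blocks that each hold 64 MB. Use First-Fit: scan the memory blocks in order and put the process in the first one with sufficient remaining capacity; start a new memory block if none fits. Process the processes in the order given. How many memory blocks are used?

Put P1 (29 MB) in memory block 1; 35 MB remain.
Put P2 (44 MB) in memory block 2; 20 MB remain.
Put P3 (8 MB) in memory block 1; 27 MB remain.
Put P4 (7 MB) in memory block 1; 20 MB remain.
Put P5 (16 MB) in memory block 1; 4 MB remain.
Put P6 (53 MB) in memory block 3; 11 MB remain.
Put P7 (6 MB) in memory block 2; 14 MB remain.
Put P8 (57 MB) in memory block 4; 7 MB remain.
Put P9 (29 MB) in memory block 5; 35 MB remain.
Put P10 (45 MB) in memory block 6; 19 MB remain.
Put P11 (9 MB) in memory block 2; 5 MB remain.
Put P12 (30 MB) in memory block 5; 5 MB remain.
Put P13 (47 MB) in memory block 7; 17 MB remain.
Put P14 (24 MB) in memory block 8; 40 MB remain.
Put P15 (20 MB) in memory block 8; 20 MB remain.
Put P16 (58 MB) in memory block 9; 6 MB remain.
Put P17 (45 MB) in memory block 10; 19 MB remain.
Put P18 (28 MB) in memory block 11; 36 MB remain.

11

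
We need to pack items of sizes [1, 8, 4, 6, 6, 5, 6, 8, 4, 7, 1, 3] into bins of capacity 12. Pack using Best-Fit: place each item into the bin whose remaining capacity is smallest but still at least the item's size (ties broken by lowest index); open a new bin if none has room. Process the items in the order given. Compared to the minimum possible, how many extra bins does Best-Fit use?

Best-Fit: [1,8,3] [4,6] [6,5,1] [6] [8,4] [7] → 6 bins.
Total size 59; any packing needs at least ⌈59/12⌉ = 5 bins.
An optimal packing achieves that bound: [8,4] [8,4] [7,5] [6,6] [6,3,1,1] → 5 bins.
Excess: 6 − 5 = 1.

1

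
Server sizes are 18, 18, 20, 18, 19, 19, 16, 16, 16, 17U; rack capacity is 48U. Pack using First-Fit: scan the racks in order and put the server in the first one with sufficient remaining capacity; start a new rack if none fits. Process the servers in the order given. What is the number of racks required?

18U → rack 1 (remaining 30U)
18U → rack 1 (remaining 12U)
20U → rack 2 (remaining 28U)
18U → rack 2 (remaining 10U)
19U → rack 3 (remaining 29U)
19U → rack 3 (remaining 10U)
16U → rack 4 (remaining 32U)
16U → rack 4 (remaining 16U)
16U → rack 4 (remaining 0U)
17U → rack 5 (remaining 31U)

5 racks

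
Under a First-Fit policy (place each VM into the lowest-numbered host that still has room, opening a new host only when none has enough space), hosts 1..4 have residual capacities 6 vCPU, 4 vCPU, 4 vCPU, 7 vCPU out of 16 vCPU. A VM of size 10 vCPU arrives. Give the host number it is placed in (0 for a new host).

No host has ≥ 10 vCPU free, so a new host is opened.

0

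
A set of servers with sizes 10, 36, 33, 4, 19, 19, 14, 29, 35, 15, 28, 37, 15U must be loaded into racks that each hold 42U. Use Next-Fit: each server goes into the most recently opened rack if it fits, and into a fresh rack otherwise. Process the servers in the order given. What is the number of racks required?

rack 1: place 10U, 32U left
rack 2: place 36U, 6U left
rack 3: place 33U, 9U left
rack 3: place 4U, 5U left
rack 4: place 19U, 23U left
rack 4: place 19U, 4U left
rack 5: place 14U, 28U left
rack 6: place 29U, 13U left
rack 7: place 35U, 7U left
rack 8: place 15U, 27U left
rack 9: place 28U, 14U left
rack 10: place 37U, 5U left
rack 11: place 15U, 27U left
Final racks: [10] [36] [33,4] [19,19] [14] [29] [35] [15] [28] [37] [15].

11 racks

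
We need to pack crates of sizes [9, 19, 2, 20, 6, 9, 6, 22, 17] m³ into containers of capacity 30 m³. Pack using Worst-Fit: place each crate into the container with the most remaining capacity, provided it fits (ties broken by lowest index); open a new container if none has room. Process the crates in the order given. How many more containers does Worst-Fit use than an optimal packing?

1

Worst-Fit: [9,19,2] [20,6] [9,6] [22] [17] → 5 containers.
Total size 110 m³; any packing needs at least ⌈110/30⌉ = 4 containers.
An optimal packing achieves that bound: [22,6,2] [20,9] [19,9] [17,6] → 4 containers.
Excess: 5 − 4 = 1.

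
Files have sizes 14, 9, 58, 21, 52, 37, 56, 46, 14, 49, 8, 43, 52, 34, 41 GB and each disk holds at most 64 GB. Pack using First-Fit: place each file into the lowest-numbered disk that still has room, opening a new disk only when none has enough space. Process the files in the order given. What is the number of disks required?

14 GB → disk 1 (remaining 50 GB)
9 GB → disk 1 (remaining 41 GB)
58 GB → disk 2 (remaining 6 GB)
21 GB → disk 1 (remaining 20 GB)
52 GB → disk 3 (remaining 12 GB)
37 GB → disk 4 (remaining 27 GB)
56 GB → disk 5 (remaining 8 GB)
46 GB → disk 6 (remaining 18 GB)
14 GB → disk 1 (remaining 6 GB)
49 GB → disk 7 (remaining 15 GB)
8 GB → disk 3 (remaining 4 GB)
43 GB → disk 8 (remaining 21 GB)
52 GB → disk 9 (remaining 12 GB)
34 GB → disk 10 (remaining 30 GB)
41 GB → disk 11 (remaining 23 GB)
Final disks: [14,9,21,14] [58] [52,8] [37] [56] [46] [49] [43] [52] [34] [41].

11 disks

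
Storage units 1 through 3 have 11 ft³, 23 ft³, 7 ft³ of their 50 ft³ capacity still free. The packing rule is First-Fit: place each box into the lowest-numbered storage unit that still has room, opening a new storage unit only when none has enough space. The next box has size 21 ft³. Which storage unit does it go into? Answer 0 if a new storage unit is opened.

2

Storage units with room: storage unit 2 (23 ft³).
The first with room is storage unit 2.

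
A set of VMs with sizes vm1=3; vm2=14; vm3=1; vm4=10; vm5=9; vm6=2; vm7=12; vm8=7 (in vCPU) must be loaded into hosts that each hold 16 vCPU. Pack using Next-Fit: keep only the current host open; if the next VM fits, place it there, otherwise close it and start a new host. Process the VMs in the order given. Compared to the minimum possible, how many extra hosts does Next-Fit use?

2

Next-Fit: [3] [14,1] [10] [9,2] [12] [7] → 6 hosts.
Total size 58 vCPU; any packing needs at least ⌈58/16⌉ = 4 hosts.
An optimal packing achieves that bound: [14,2] [12,3,1] [10] [9,7] → 4 hosts.
Excess: 6 − 4 = 2.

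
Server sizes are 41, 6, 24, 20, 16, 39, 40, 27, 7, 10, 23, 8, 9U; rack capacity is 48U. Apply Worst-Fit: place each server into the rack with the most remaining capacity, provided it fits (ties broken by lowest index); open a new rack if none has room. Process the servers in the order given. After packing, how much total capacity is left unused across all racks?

66

Put 41U in rack 1; 7U remain.
Put 6U in rack 1; 1U remain.
Put 24U in rack 2; 24U remain.
Put 20U in rack 2; 4U remain.
Put 16U in rack 3; 32U remain.
Put 39U in rack 4; 9U remain.
Put 40U in rack 5; 8U remain.
Put 27U in rack 3; 5U remain.
Put 7U in rack 4; 2U remain.
Put 10U in rack 6; 38U remain.
Put 23U in rack 6; 15U remain.
Put 8U in rack 6; 7U remain.
Put 9U in rack 7; 39U remain.
7 racks × 48U = 336U; used 270U; unused 66U.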